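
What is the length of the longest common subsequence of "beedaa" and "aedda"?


LCS of "beedaa" and "aedda"
DP table:
           a    e    d    d    a
      0    0    0    0    0    0
  b   0    0    0    0    0    0
  e   0    0    1    1    1    1
  e   0    0    1    1    1    1
  d   0    0    1    2    2    2
  a   0    1    1    2    2    3
  a   0    1    1    2    2    3
LCS length = dp[6][5] = 3

3


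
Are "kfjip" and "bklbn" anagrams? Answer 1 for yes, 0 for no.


Strings: "kfjip", "bklbn"
Sorted first:  fijkp
Sorted second: bbkln
Differ at position 0: 'f' vs 'b' => not anagrams

0


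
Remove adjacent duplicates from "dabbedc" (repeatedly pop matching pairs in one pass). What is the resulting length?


Input: dabbedc
Stack-based adjacent duplicate removal:
  Read 'd': push. Stack: d
  Read 'a': push. Stack: da
  Read 'b': push. Stack: dab
  Read 'b': matches stack top 'b' => pop. Stack: da
  Read 'e': push. Stack: dae
  Read 'd': push. Stack: daed
  Read 'c': push. Stack: daedc
Final stack: "daedc" (length 5)

5


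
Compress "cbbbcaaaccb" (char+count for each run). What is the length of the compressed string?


Input: cbbbcaaaccb
Runs:
  'c' x 1 => "c1"
  'b' x 3 => "b3"
  'c' x 1 => "c1"
  'a' x 3 => "a3"
  'c' x 2 => "c2"
  'b' x 1 => "b1"
Compressed: "c1b3c1a3c2b1"
Compressed length: 12

12


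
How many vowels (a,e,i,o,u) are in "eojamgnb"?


Input: eojamgnb
Checking each character:
  'e' at position 0: vowel (running total: 1)
  'o' at position 1: vowel (running total: 2)
  'j' at position 2: consonant
  'a' at position 3: vowel (running total: 3)
  'm' at position 4: consonant
  'g' at position 5: consonant
  'n' at position 6: consonant
  'b' at position 7: consonant
Total vowels: 3

3


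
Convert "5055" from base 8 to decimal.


Input: "5055" in base 8
Positional expansion:
  Digit '5' (value 5) x 8^3 = 2560
  Digit '0' (value 0) x 8^2 = 0
  Digit '5' (value 5) x 8^1 = 40
  Digit '5' (value 5) x 8^0 = 5
Sum = 2605

2605


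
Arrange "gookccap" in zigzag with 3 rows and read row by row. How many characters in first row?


Zigzag "gookccap" into 3 rows:
Placing characters:
  'g' => row 0
  'o' => row 1
  'o' => row 2
  'k' => row 1
  'c' => row 0
  'c' => row 1
  'a' => row 2
  'p' => row 1
Rows:
  Row 0: "gc"
  Row 1: "okcp"
  Row 2: "oa"
First row length: 2

2


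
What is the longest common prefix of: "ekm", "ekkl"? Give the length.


Words: ekm, ekkl
  Position 0: all 'e' => match
  Position 1: all 'k' => match
  Position 2: ('m', 'k') => mismatch, stop
LCP = "ek" (length 2)

2


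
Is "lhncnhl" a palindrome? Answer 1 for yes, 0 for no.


Input: lhncnhl
Reversed: lhncnhl
  Compare pos 0 ('l') with pos 6 ('l'): match
  Compare pos 1 ('h') with pos 5 ('h'): match
  Compare pos 2 ('n') with pos 4 ('n'): match
Result: palindrome

1


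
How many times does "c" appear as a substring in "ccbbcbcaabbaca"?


Searching for "c" in "ccbbcbcaabbaca"
Scanning each position:
  Position 0: "c" => MATCH
  Position 1: "c" => MATCH
  Position 2: "b" => no
  Position 3: "b" => no
  Position 4: "c" => MATCH
  Position 5: "b" => no
  Position 6: "c" => MATCH
  Position 7: "a" => no
  Position 8: "a" => no
  Position 9: "b" => no
  Position 10: "b" => no
  Position 11: "a" => no
  Position 12: "c" => MATCH
  Position 13: "a" => no
Total occurrences: 5

5


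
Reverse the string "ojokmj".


Input: ojokmj
Reading characters right to left:
  Position 5: 'j'
  Position 4: 'm'
  Position 3: 'k'
  Position 2: 'o'
  Position 1: 'j'
  Position 0: 'o'
Reversed: jmkojo

jmkojo


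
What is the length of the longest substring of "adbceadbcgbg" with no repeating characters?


Input: "adbceadbcgbg"
Sliding window (track last position of each char):
  Position 0 ('a'): window [0,0] length 1 -- new best
  Position 1 ('d'): window [0,1] length 2 -- new best
  Position 2 ('b'): window [0,2] length 3 -- new best
  Position 3 ('c'): window [0,3] length 4 -- new best
  Position 4 ('e'): window [0,4] length 5 -- new best
  Position 5 ('a'): repeat (last at 0), move window start to 1
  Position 5 ('a'): window [1,5] length 5
  Position 6 ('d'): repeat (last at 1), move window start to 2
  Position 6 ('d'): window [2,6] length 5
  Position 7 ('b'): repeat (last at 2), move window start to 3
  Position 7 ('b'): window [3,7] length 5
  Position 8 ('c'): repeat (last at 3), move window start to 4
  Position 8 ('c'): window [4,8] length 5
  Position 9 ('g'): window [4,9] length 6 -- new best
  Position 10 ('b'): repeat (last at 7), move window start to 8
  Position 10 ('b'): window [8,10] length 3
  Position 11 ('g'): repeat (last at 9), move window start to 10
  Position 11 ('g'): window [10,11] length 2
Longest substring with no repeats: "eadbcg" with length 6

6


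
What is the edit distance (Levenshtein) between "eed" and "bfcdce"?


Computing edit distance: "eed" -> "bfcdce"
DP table:
           b    f    c    d    c    e
      0    1    2    3    4    5    6
  e   1    1    2    3    4    5    5
  e   2    2    2    3    4    5    5
  d   3    3    3    3    3    4    5
Edit distance = dp[3][6] = 5

5


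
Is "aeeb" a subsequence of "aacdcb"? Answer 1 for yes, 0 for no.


Check if "aeeb" is a subsequence of "aacdcb"
Greedy scan:
  Position 0 ('a'): matches sub[0] = 'a'
  Position 1 ('a'): no match needed
  Position 2 ('c'): no match needed
  Position 3 ('d'): no match needed
  Position 4 ('c'): no match needed
  Position 5 ('b'): no match needed
Only matched 1/4 characters => not a subsequence

0


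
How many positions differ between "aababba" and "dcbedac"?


Comparing "aababba" and "dcbedac" position by position:
  Position 0: 'a' vs 'd' => DIFFER
  Position 1: 'a' vs 'c' => DIFFER
  Position 2: 'b' vs 'b' => same
  Position 3: 'a' vs 'e' => DIFFER
  Position 4: 'b' vs 'd' => DIFFER
  Position 5: 'b' vs 'a' => DIFFER
  Position 6: 'a' vs 'c' => DIFFER
Positions that differ: 6

6


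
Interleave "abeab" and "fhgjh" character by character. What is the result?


Interleaving "abeab" and "fhgjh":
  Position 0: 'a' from first, 'f' from second => "af"
  Position 1: 'b' from first, 'h' from second => "bh"
  Position 2: 'e' from first, 'g' from second => "eg"
  Position 3: 'a' from first, 'j' from second => "aj"
  Position 4: 'b' from first, 'h' from second => "bh"
Result: afbhegajbh

afbhegajbh


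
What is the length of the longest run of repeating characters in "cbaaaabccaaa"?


Input: "cbaaaabccaaa"
Scanning for longest run:
  Position 1 ('b'): new char, reset run to 1
  Position 2 ('a'): new char, reset run to 1
  Position 3 ('a'): continues run of 'a', length=2
  Position 4 ('a'): continues run of 'a', length=3
  Position 5 ('a'): continues run of 'a', length=4
  Position 6 ('b'): new char, reset run to 1
  Position 7 ('c'): new char, reset run to 1
  Position 8 ('c'): continues run of 'c', length=2
  Position 9 ('a'): new char, reset run to 1
  Position 10 ('a'): continues run of 'a', length=2
  Position 11 ('a'): continues run of 'a', length=3
Longest run: 'a' with length 4

4


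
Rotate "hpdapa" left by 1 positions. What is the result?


Input: "hpdapa", rotate left by 1
First 1 characters: "h"
Remaining characters: "pdapa"
Concatenate remaining + first: "pdapa" + "h" = "pdapah"

pdapah


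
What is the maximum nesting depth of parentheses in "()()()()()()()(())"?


Input: "()()()()()()()(())"
Tracking depth:
  Position 0 '(': depth becomes 1
  Position 1 ')': depth becomes 0
  Position 2 '(': depth becomes 1
  Position 3 ')': depth becomes 0
  Position 4 '(': depth becomes 1
  Position 5 ')': depth becomes 0
  Position 6 '(': depth becomes 1
  Position 7 ')': depth becomes 0
  Position 8 '(': depth becomes 1
  Position 9 ')': depth becomes 0
  Position 10 '(': depth becomes 1
  Position 11 ')': depth becomes 0
  Position 12 '(': depth becomes 1
  Position 13 ')': depth becomes 0
  Position 14 '(': depth becomes 1
  Position 15 '(': depth becomes 2
  Position 16 ')': depth becomes 1
  Position 17 ')': depth becomes 0
Maximum depth reached: 2

2


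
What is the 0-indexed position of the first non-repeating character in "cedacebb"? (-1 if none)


Input: cedacebb
Character frequencies:
  'a': 1
  'b': 2
  'c': 2
  'd': 1
  'e': 2
Scanning left to right for freq == 1:
  Position 0 ('c'): freq=2, skip
  Position 1 ('e'): freq=2, skip
  Position 2 ('d'): unique! => answer = 2

2


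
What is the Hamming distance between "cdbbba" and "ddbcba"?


Comparing "cdbbba" and "ddbcba" position by position:
  Position 0: 'c' vs 'd' => differ
  Position 1: 'd' vs 'd' => same
  Position 2: 'b' vs 'b' => same
  Position 3: 'b' vs 'c' => differ
  Position 4: 'b' vs 'b' => same
  Position 5: 'a' vs 'a' => same
Total differences (Hamming distance): 2

2


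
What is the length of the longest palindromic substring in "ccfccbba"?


Input: "ccfccbba"
Checking substrings for palindromes:
  [0:5] "ccfcc" (len 5) => palindrome
  [1:4] "cfc" (len 3) => palindrome
  [0:2] "cc" (len 2) => palindrome
  [3:5] "cc" (len 2) => palindrome
  [5:7] "bb" (len 2) => palindrome
Longest palindromic substring: "ccfcc" with length 5

5


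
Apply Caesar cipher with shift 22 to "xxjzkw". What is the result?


Caesar cipher: shift "xxjzkw" by 22
  'x' (pos 23) + 22 = pos 19 = 't'
  'x' (pos 23) + 22 = pos 19 = 't'
  'j' (pos 9) + 22 = pos 5 = 'f'
  'z' (pos 25) + 22 = pos 21 = 'v'
  'k' (pos 10) + 22 = pos 6 = 'g'
  'w' (pos 22) + 22 = pos 18 = 's'
Result: ttfvgs

ttfvgs


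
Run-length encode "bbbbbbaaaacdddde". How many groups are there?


Input: bbbbbbaaaacdddde
Scanning for consecutive runs:
  Group 1: 'b' x 6 (positions 0-5)
  Group 2: 'a' x 4 (positions 6-9)
  Group 3: 'c' x 1 (positions 10-10)
  Group 4: 'd' x 4 (positions 11-14)
  Group 5: 'e' x 1 (positions 15-15)
Total groups: 5

5


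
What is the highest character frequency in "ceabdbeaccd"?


Input: ceabdbeaccd
Character counts:
  'a': 2
  'b': 2
  'c': 3
  'd': 2
  'e': 2
Maximum frequency: 3

3


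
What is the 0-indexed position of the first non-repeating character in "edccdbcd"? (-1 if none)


Input: edccdbcd
Character frequencies:
  'b': 1
  'c': 3
  'd': 3
  'e': 1
Scanning left to right for freq == 1:
  Position 0 ('e'): unique! => answer = 0

0


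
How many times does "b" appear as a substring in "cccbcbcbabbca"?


Searching for "b" in "cccbcbcbabbca"
Scanning each position:
  Position 0: "c" => no
  Position 1: "c" => no
  Position 2: "c" => no
  Position 3: "b" => MATCH
  Position 4: "c" => no
  Position 5: "b" => MATCH
  Position 6: "c" => no
  Position 7: "b" => MATCH
  Position 8: "a" => no
  Position 9: "b" => MATCH
  Position 10: "b" => MATCH
  Position 11: "c" => no
  Position 12: "a" => no
Total occurrences: 5

5


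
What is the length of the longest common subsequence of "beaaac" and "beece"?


LCS of "beaaac" and "beece"
DP table:
           b    e    e    c    e
      0    0    0    0    0    0
  b   0    1    1    1    1    1
  e   0    1    2    2    2    2
  a   0    1    2    2    2    2
  a   0    1    2    2    2    2
  a   0    1    2    2    2    2
  c   0    1    2    2    3    3
LCS length = dp[6][5] = 3

3


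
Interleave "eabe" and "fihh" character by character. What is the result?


Interleaving "eabe" and "fihh":
  Position 0: 'e' from first, 'f' from second => "ef"
  Position 1: 'a' from first, 'i' from second => "ai"
  Position 2: 'b' from first, 'h' from second => "bh"
  Position 3: 'e' from first, 'h' from second => "eh"
Result: efaibheh

efaibheh


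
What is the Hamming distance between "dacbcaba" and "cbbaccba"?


Comparing "dacbcaba" and "cbbaccba" position by position:
  Position 0: 'd' vs 'c' => differ
  Position 1: 'a' vs 'b' => differ
  Position 2: 'c' vs 'b' => differ
  Position 3: 'b' vs 'a' => differ
  Position 4: 'c' vs 'c' => same
  Position 5: 'a' vs 'c' => differ
  Position 6: 'b' vs 'b' => same
  Position 7: 'a' vs 'a' => same
Total differences (Hamming distance): 5

5


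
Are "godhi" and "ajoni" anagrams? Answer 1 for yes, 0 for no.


Strings: "godhi", "ajoni"
Sorted first:  dghio
Sorted second: aijno
Differ at position 0: 'd' vs 'a' => not anagrams

0


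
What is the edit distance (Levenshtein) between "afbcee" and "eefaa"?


Computing edit distance: "afbcee" -> "eefaa"
DP table:
           e    e    f    a    a
      0    1    2    3    4    5
  a   1    1    2    3    3    4
  f   2    2    2    2    3    4
  b   3    3    3    3    3    4
  c   4    4    4    4    4    4
  e   5    4    4    5    5    5
  e   6    5    4    5    6    6
Edit distance = dp[6][5] = 6

6


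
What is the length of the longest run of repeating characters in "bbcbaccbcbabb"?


Input: "bbcbaccbcbabb"
Scanning for longest run:
  Position 1 ('b'): continues run of 'b', length=2
  Position 2 ('c'): new char, reset run to 1
  Position 3 ('b'): new char, reset run to 1
  Position 4 ('a'): new char, reset run to 1
  Position 5 ('c'): new char, reset run to 1
  Position 6 ('c'): continues run of 'c', length=2
  Position 7 ('b'): new char, reset run to 1
  Position 8 ('c'): new char, reset run to 1
  Position 9 ('b'): new char, reset run to 1
  Position 10 ('a'): new char, reset run to 1
  Position 11 ('b'): new char, reset run to 1
  Position 12 ('b'): continues run of 'b', length=2
Longest run: 'b' with length 2

2


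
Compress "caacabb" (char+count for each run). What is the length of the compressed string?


Input: caacabb
Runs:
  'c' x 1 => "c1"
  'a' x 2 => "a2"
  'c' x 1 => "c1"
  'a' x 1 => "a1"
  'b' x 2 => "b2"
Compressed: "c1a2c1a1b2"
Compressed length: 10

10


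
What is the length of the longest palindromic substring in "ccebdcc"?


Input: "ccebdcc"
Checking substrings for palindromes:
  [0:2] "cc" (len 2) => palindrome
  [5:7] "cc" (len 2) => palindrome
Longest palindromic substring: "cc" with length 2

2


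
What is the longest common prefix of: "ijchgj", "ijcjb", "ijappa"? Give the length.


Words: ijchgj, ijcjb, ijappa
  Position 0: all 'i' => match
  Position 1: all 'j' => match
  Position 2: ('c', 'c', 'a') => mismatch, stop
LCP = "ij" (length 2)

2


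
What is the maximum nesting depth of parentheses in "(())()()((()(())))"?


Input: "(())()()((()(())))"
Tracking depth:
  Position 0 '(': depth becomes 1
  Position 1 '(': depth becomes 2
  Position 2 ')': depth becomes 1
  Position 3 ')': depth becomes 0
  Position 4 '(': depth becomes 1
  Position 5 ')': depth becomes 0
  Position 6 '(': depth becomes 1
  Position 7 ')': depth becomes 0
  Position 8 '(': depth becomes 1
  Position 9 '(': depth becomes 2
  Position 10 '(': depth becomes 3
  Position 11 ')': depth becomes 2
  Position 12 '(': depth becomes 3
  Position 13 '(': depth becomes 4
  Position 14 ')': depth becomes 3
  Position 15 ')': depth becomes 2
  Position 16 ')': depth becomes 1
  Position 17 ')': depth becomes 0
Maximum depth reached: 4

4


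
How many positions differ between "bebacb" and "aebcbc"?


Comparing "bebacb" and "aebcbc" position by position:
  Position 0: 'b' vs 'a' => DIFFER
  Position 1: 'e' vs 'e' => same
  Position 2: 'b' vs 'b' => same
  Position 3: 'a' vs 'c' => DIFFER
  Position 4: 'c' vs 'b' => DIFFER
  Position 5: 'b' vs 'c' => DIFFER
Positions that differ: 4

4


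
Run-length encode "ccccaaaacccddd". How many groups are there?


Input: ccccaaaacccddd
Scanning for consecutive runs:
  Group 1: 'c' x 4 (positions 0-3)
  Group 2: 'a' x 4 (positions 4-7)
  Group 3: 'c' x 3 (positions 8-10)
  Group 4: 'd' x 3 (positions 11-13)
Total groups: 4

4


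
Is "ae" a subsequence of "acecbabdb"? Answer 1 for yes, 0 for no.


Check if "ae" is a subsequence of "acecbabdb"
Greedy scan:
  Position 0 ('a'): matches sub[0] = 'a'
  Position 1 ('c'): no match needed
  Position 2 ('e'): matches sub[1] = 'e'
  Position 3 ('c'): no match needed
  Position 4 ('b'): no match needed
  Position 5 ('a'): no match needed
  Position 6 ('b'): no match needed
  Position 7 ('d'): no match needed
  Position 8 ('b'): no match needed
All 2 characters matched => is a subsequence

1


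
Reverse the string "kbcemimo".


Input: kbcemimo
Reading characters right to left:
  Position 7: 'o'
  Position 6: 'm'
  Position 5: 'i'
  Position 4: 'm'
  Position 3: 'e'
  Position 2: 'c'
  Position 1: 'b'
  Position 0: 'k'
Reversed: omimecbk

omimecbk


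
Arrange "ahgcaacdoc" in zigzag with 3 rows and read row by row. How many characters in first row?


Zigzag "ahgcaacdoc" into 3 rows:
Placing characters:
  'a' => row 0
  'h' => row 1
  'g' => row 2
  'c' => row 1
  'a' => row 0
  'a' => row 1
  'c' => row 2
  'd' => row 1
  'o' => row 0
  'c' => row 1
Rows:
  Row 0: "aao"
  Row 1: "hcadc"
  Row 2: "gc"
First row length: 3

3


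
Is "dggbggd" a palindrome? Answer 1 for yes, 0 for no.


Input: dggbggd
Reversed: dggbggd
  Compare pos 0 ('d') with pos 6 ('d'): match
  Compare pos 1 ('g') with pos 5 ('g'): match
  Compare pos 2 ('g') with pos 4 ('g'): match
Result: palindrome

1


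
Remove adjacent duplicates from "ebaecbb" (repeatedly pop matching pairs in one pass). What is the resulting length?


Input: ebaecbb
Stack-based adjacent duplicate removal:
  Read 'e': push. Stack: e
  Read 'b': push. Stack: eb
  Read 'a': push. Stack: eba
  Read 'e': push. Stack: ebae
  Read 'c': push. Stack: ebaec
  Read 'b': push. Stack: ebaecb
  Read 'b': matches stack top 'b' => pop. Stack: ebaec
Final stack: "ebaec" (length 5)

5


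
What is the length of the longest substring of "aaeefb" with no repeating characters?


Input: "aaeefb"
Sliding window (track last position of each char):
  Position 0 ('a'): window [0,0] length 1 -- new best
  Position 1 ('a'): repeat (last at 0), move window start to 1
  Position 1 ('a'): window [1,1] length 1
  Position 2 ('e'): window [1,2] length 2 -- new best
  Position 3 ('e'): repeat (last at 2), move window start to 3
  Position 3 ('e'): window [3,3] length 1
  Position 4 ('f'): window [3,4] length 2
  Position 5 ('b'): window [3,5] length 3 -- new best
Longest substring with no repeats: "efb" with length 3

3


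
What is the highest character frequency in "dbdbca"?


Input: dbdbca
Character counts:
  'a': 1
  'b': 2
  'c': 1
  'd': 2
Maximum frequency: 2

2


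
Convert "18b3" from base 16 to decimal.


Input: "18b3" in base 16
Positional expansion:
  Digit '1' (value 1) x 16^3 = 4096
  Digit '8' (value 8) x 16^2 = 2048
  Digit 'b' (value 11) x 16^1 = 176
  Digit '3' (value 3) x 16^0 = 3
Sum = 6323

6323


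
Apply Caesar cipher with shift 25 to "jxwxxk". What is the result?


Caesar cipher: shift "jxwxxk" by 25
  'j' (pos 9) + 25 = pos 8 = 'i'
  'x' (pos 23) + 25 = pos 22 = 'w'
  'w' (pos 22) + 25 = pos 21 = 'v'
  'x' (pos 23) + 25 = pos 22 = 'w'
  'x' (pos 23) + 25 = pos 22 = 'w'
  'k' (pos 10) + 25 = pos 9 = 'j'
Result: iwvwwj

iwvwwj


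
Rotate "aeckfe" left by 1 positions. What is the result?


Input: "aeckfe", rotate left by 1
First 1 characters: "a"
Remaining characters: "eckfe"
Concatenate remaining + first: "eckfe" + "a" = "eckfea"

eckfea


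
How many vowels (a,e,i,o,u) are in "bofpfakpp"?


Input: bofpfakpp
Checking each character:
  'b' at position 0: consonant
  'o' at position 1: vowel (running total: 1)
  'f' at position 2: consonant
  'p' at position 3: consonant
  'f' at position 4: consonant
  'a' at position 5: vowel (running total: 2)
  'k' at position 6: consonant
  'p' at position 7: consonant
  'p' at position 8: consonant
Total vowels: 2

2


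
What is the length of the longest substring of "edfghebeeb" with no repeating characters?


Input: "edfghebeeb"
Sliding window (track last position of each char):
  Position 0 ('e'): window [0,0] length 1 -- new best
  Position 1 ('d'): window [0,1] length 2 -- new best
  Position 2 ('f'): window [0,2] length 3 -- new best
  Position 3 ('g'): window [0,3] length 4 -- new best
  Position 4 ('h'): window [0,4] length 5 -- new best
  Position 5 ('e'): repeat (last at 0), move window start to 1
  Position 5 ('e'): window [1,5] length 5
  Position 6 ('b'): window [1,6] length 6 -- new best
  Position 7 ('e'): repeat (last at 5), move window start to 6
  Position 7 ('e'): window [6,7] length 2
  Position 8 ('e'): repeat (last at 7), move window start to 8
  Position 8 ('e'): window [8,8] length 1
  Position 9 ('b'): window [8,9] length 2
Longest substring with no repeats: "dfgheb" with length 6

6


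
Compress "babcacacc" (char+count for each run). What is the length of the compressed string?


Input: babcacacc
Runs:
  'b' x 1 => "b1"
  'a' x 1 => "a1"
  'b' x 1 => "b1"
  'c' x 1 => "c1"
  'a' x 1 => "a1"
  'c' x 1 => "c1"
  'a' x 1 => "a1"
  'c' x 2 => "c2"
Compressed: "b1a1b1c1a1c1a1c2"
Compressed length: 16

16


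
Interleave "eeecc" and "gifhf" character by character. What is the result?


Interleaving "eeecc" and "gifhf":
  Position 0: 'e' from first, 'g' from second => "eg"
  Position 1: 'e' from first, 'i' from second => "ei"
  Position 2: 'e' from first, 'f' from second => "ef"
  Position 3: 'c' from first, 'h' from second => "ch"
  Position 4: 'c' from first, 'f' from second => "cf"
Result: egeiefchcf

egeiefchcf


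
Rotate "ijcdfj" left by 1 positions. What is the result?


Input: "ijcdfj", rotate left by 1
First 1 characters: "i"
Remaining characters: "jcdfj"
Concatenate remaining + first: "jcdfj" + "i" = "jcdfji"

jcdfji


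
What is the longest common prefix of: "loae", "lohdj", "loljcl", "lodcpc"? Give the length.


Words: loae, lohdj, loljcl, lodcpc
  Position 0: all 'l' => match
  Position 1: all 'o' => match
  Position 2: ('a', 'h', 'l', 'd') => mismatch, stop
LCP = "lo" (length 2)

2


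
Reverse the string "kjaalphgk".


Input: kjaalphgk
Reading characters right to left:
  Position 8: 'k'
  Position 7: 'g'
  Position 6: 'h'
  Position 5: 'p'
  Position 4: 'l'
  Position 3: 'a'
  Position 2: 'a'
  Position 1: 'j'
  Position 0: 'k'
Reversed: kghplaajk

kghplaajk


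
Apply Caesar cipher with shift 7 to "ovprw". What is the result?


Caesar cipher: shift "ovprw" by 7
  'o' (pos 14) + 7 = pos 21 = 'v'
  'v' (pos 21) + 7 = pos 2 = 'c'
  'p' (pos 15) + 7 = pos 22 = 'w'
  'r' (pos 17) + 7 = pos 24 = 'y'
  'w' (pos 22) + 7 = pos 3 = 'd'
Result: vcwyd

vcwyd


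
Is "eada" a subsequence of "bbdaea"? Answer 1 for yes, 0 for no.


Check if "eada" is a subsequence of "bbdaea"
Greedy scan:
  Position 0 ('b'): no match needed
  Position 1 ('b'): no match needed
  Position 2 ('d'): no match needed
  Position 3 ('a'): no match needed
  Position 4 ('e'): matches sub[0] = 'e'
  Position 5 ('a'): matches sub[1] = 'a'
Only matched 2/4 characters => not a subsequence

0


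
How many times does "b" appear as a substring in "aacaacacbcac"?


Searching for "b" in "aacaacacbcac"
Scanning each position:
  Position 0: "a" => no
  Position 1: "a" => no
  Position 2: "c" => no
  Position 3: "a" => no
  Position 4: "a" => no
  Position 5: "c" => no
  Position 6: "a" => no
  Position 7: "c" => no
  Position 8: "b" => MATCH
  Position 9: "c" => no
  Position 10: "a" => no
  Position 11: "c" => no
Total occurrences: 1

1


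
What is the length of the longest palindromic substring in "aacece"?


Input: "aacece"
Checking substrings for palindromes:
  [2:5] "cec" (len 3) => palindrome
  [3:6] "ece" (len 3) => palindrome
  [0:2] "aa" (len 2) => palindrome
Longest palindromic substring: "cec" with length 3

3


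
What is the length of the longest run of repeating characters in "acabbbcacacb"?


Input: "acabbbcacacb"
Scanning for longest run:
  Position 1 ('c'): new char, reset run to 1
  Position 2 ('a'): new char, reset run to 1
  Position 3 ('b'): new char, reset run to 1
  Position 4 ('b'): continues run of 'b', length=2
  Position 5 ('b'): continues run of 'b', length=3
  Position 6 ('c'): new char, reset run to 1
  Position 7 ('a'): new char, reset run to 1
  Position 8 ('c'): new char, reset run to 1
  Position 9 ('a'): new char, reset run to 1
  Position 10 ('c'): new char, reset run to 1
  Position 11 ('b'): new char, reset run to 1
Longest run: 'b' with length 3

3


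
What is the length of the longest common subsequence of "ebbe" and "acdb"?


LCS of "ebbe" and "acdb"
DP table:
           a    c    d    b
      0    0    0    0    0
  e   0    0    0    0    0
  b   0    0    0    0    1
  b   0    0    0    0    1
  e   0    0    0    0    1
LCS length = dp[4][4] = 1

1


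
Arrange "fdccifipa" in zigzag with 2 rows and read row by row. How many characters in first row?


Zigzag "fdccifipa" into 2 rows:
Placing characters:
  'f' => row 0
  'd' => row 1
  'c' => row 0
  'c' => row 1
  'i' => row 0
  'f' => row 1
  'i' => row 0
  'p' => row 1
  'a' => row 0
Rows:
  Row 0: "fciia"
  Row 1: "dcfp"
First row length: 5

5


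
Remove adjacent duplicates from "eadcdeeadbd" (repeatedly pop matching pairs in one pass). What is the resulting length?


Input: eadcdeeadbd
Stack-based adjacent duplicate removal:
  Read 'e': push. Stack: e
  Read 'a': push. Stack: ea
  Read 'd': push. Stack: ead
  Read 'c': push. Stack: eadc
  Read 'd': push. Stack: eadcd
  Read 'e': push. Stack: eadcde
  Read 'e': matches stack top 'e' => pop. Stack: eadcd
  Read 'a': push. Stack: eadcda
  Read 'd': push. Stack: eadcdad
  Read 'b': push. Stack: eadcdadb
  Read 'd': push. Stack: eadcdadbd
Final stack: "eadcdadbd" (length 9)

9


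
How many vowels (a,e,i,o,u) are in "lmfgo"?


Input: lmfgo
Checking each character:
  'l' at position 0: consonant
  'm' at position 1: consonant
  'f' at position 2: consonant
  'g' at position 3: consonant
  'o' at position 4: vowel (running total: 1)
Total vowels: 1

1


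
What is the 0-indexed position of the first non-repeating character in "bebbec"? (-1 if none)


Input: bebbec
Character frequencies:
  'b': 3
  'c': 1
  'e': 2
Scanning left to right for freq == 1:
  Position 0 ('b'): freq=3, skip
  Position 1 ('e'): freq=2, skip
  Position 2 ('b'): freq=3, skip
  Position 3 ('b'): freq=3, skip
  Position 4 ('e'): freq=2, skip
  Position 5 ('c'): unique! => answer = 5

5


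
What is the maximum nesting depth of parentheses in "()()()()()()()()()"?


Input: "()()()()()()()()()"
Tracking depth:
  Position 0 '(': depth becomes 1
  Position 1 ')': depth becomes 0
  Position 2 '(': depth becomes 1
  Position 3 ')': depth becomes 0
  Position 4 '(': depth becomes 1
  Position 5 ')': depth becomes 0
  Position 6 '(': depth becomes 1
  Position 7 ')': depth becomes 0
  Position 8 '(': depth becomes 1
  Position 9 ')': depth becomes 0
  Position 10 '(': depth becomes 1
  Position 11 ')': depth becomes 0
  Position 12 '(': depth becomes 1
  Position 13 ')': depth becomes 0
  Position 14 '(': depth becomes 1
  Position 15 ')': depth becomes 0
  Position 16 '(': depth becomes 1
  Position 17 ')': depth becomes 0
Maximum depth reached: 1

1


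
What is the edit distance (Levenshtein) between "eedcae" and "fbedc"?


Computing edit distance: "eedcae" -> "fbedc"
DP table:
           f    b    e    d    c
      0    1    2    3    4    5
  e   1    1    2    2    3    4
  e   2    2    2    2    3    4
  d   3    3    3    3    2    3
  c   4    4    4    4    3    2
  a   5    5    5    5    4    3
  e   6    6    6    5    5    4
Edit distance = dp[6][5] = 4

4


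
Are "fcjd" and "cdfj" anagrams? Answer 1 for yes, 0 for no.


Strings: "fcjd", "cdfj"
Sorted first:  cdfj
Sorted second: cdfj
Sorted forms match => anagrams

1


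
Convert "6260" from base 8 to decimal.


Input: "6260" in base 8
Positional expansion:
  Digit '6' (value 6) x 8^3 = 3072
  Digit '2' (value 2) x 8^2 = 128
  Digit '6' (value 6) x 8^1 = 48
  Digit '0' (value 0) x 8^0 = 0
Sum = 3248

3248


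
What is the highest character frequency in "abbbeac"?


Input: abbbeac
Character counts:
  'a': 2
  'b': 3
  'c': 1
  'e': 1
Maximum frequency: 3

3


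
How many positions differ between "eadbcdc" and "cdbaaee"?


Comparing "eadbcdc" and "cdbaaee" position by position:
  Position 0: 'e' vs 'c' => DIFFER
  Position 1: 'a' vs 'd' => DIFFER
  Position 2: 'd' vs 'b' => DIFFER
  Position 3: 'b' vs 'a' => DIFFER
  Position 4: 'c' vs 'a' => DIFFER
  Position 5: 'd' vs 'e' => DIFFER
  Position 6: 'c' vs 'e' => DIFFER
Positions that differ: 7

7


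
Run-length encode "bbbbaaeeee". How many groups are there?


Input: bbbbaaeeee
Scanning for consecutive runs:
  Group 1: 'b' x 4 (positions 0-3)
  Group 2: 'a' x 2 (positions 4-5)
  Group 3: 'e' x 4 (positions 6-9)
Total groups: 3

3


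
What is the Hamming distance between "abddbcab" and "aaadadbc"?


Comparing "abddbcab" and "aaadadbc" position by position:
  Position 0: 'a' vs 'a' => same
  Position 1: 'b' vs 'a' => differ
  Position 2: 'd' vs 'a' => differ
  Position 3: 'd' vs 'd' => same
  Position 4: 'b' vs 'a' => differ
  Position 5: 'c' vs 'd' => differ
  Position 6: 'a' vs 'b' => differ
  Position 7: 'b' vs 'c' => differ
Total differences (Hamming distance): 6

6


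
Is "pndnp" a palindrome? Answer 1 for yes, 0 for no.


Input: pndnp
Reversed: pndnp
  Compare pos 0 ('p') with pos 4 ('p'): match
  Compare pos 1 ('n') with pos 3 ('n'): match
Result: palindrome

1


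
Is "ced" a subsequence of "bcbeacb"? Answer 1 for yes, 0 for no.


Check if "ced" is a subsequence of "bcbeacb"
Greedy scan:
  Position 0 ('b'): no match needed
  Position 1 ('c'): matches sub[0] = 'c'
  Position 2 ('b'): no match needed
  Position 3 ('e'): matches sub[1] = 'e'
  Position 4 ('a'): no match needed
  Position 5 ('c'): no match needed
  Position 6 ('b'): no match needed
Only matched 2/3 characters => not a subsequence

0


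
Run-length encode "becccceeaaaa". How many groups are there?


Input: becccceeaaaa
Scanning for consecutive runs:
  Group 1: 'b' x 1 (positions 0-0)
  Group 2: 'e' x 1 (positions 1-1)
  Group 3: 'c' x 4 (positions 2-5)
  Group 4: 'e' x 2 (positions 6-7)
  Group 5: 'a' x 4 (positions 8-11)
Total groups: 5

5


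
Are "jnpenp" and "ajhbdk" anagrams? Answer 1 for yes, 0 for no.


Strings: "jnpenp", "ajhbdk"
Sorted first:  ejnnpp
Sorted second: abdhjk
Differ at position 0: 'e' vs 'a' => not anagrams

0


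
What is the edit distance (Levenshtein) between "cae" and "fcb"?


Computing edit distance: "cae" -> "fcb"
DP table:
           f    c    b
      0    1    2    3
  c   1    1    1    2
  a   2    2    2    2
  e   3    3    3    3
Edit distance = dp[3][3] = 3

3


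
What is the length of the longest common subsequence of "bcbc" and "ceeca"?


LCS of "bcbc" and "ceeca"
DP table:
           c    e    e    c    a
      0    0    0    0    0    0
  b   0    0    0    0    0    0
  c   0    1    1    1    1    1
  b   0    1    1    1    1    1
  c   0    1    1    1    2    2
LCS length = dp[4][5] = 2

2


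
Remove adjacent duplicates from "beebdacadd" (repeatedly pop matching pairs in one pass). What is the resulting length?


Input: beebdacadd
Stack-based adjacent duplicate removal:
  Read 'b': push. Stack: b
  Read 'e': push. Stack: be
  Read 'e': matches stack top 'e' => pop. Stack: b
  Read 'b': matches stack top 'b' => pop. Stack: (empty)
  Read 'd': push. Stack: d
  Read 'a': push. Stack: da
  Read 'c': push. Stack: dac
  Read 'a': push. Stack: daca
  Read 'd': push. Stack: dacad
  Read 'd': matches stack top 'd' => pop. Stack: daca
Final stack: "daca" (length 4)

4


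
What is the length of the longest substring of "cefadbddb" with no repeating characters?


Input: "cefadbddb"
Sliding window (track last position of each char):
  Position 0 ('c'): window [0,0] length 1 -- new best
  Position 1 ('e'): window [0,1] length 2 -- new best
  Position 2 ('f'): window [0,2] length 3 -- new best
  Position 3 ('a'): window [0,3] length 4 -- new best
  Position 4 ('d'): window [0,4] length 5 -- new best
  Position 5 ('b'): window [0,5] length 6 -- new best
  Position 6 ('d'): repeat (last at 4), move window start to 5
  Position 6 ('d'): window [5,6] length 2
  Position 7 ('d'): repeat (last at 6), move window start to 7
  Position 7 ('d'): window [7,7] length 1
  Position 8 ('b'): window [7,8] length 2
Longest substring with no repeats: "cefadb" with length 6

6


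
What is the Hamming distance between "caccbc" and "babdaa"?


Comparing "caccbc" and "babdaa" position by position:
  Position 0: 'c' vs 'b' => differ
  Position 1: 'a' vs 'a' => same
  Position 2: 'c' vs 'b' => differ
  Position 3: 'c' vs 'd' => differ
  Position 4: 'b' vs 'a' => differ
  Position 5: 'c' vs 'a' => differ
Total differences (Hamming distance): 5

5


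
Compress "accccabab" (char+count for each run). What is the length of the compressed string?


Input: accccabab
Runs:
  'a' x 1 => "a1"
  'c' x 4 => "c4"
  'a' x 1 => "a1"
  'b' x 1 => "b1"
  'a' x 1 => "a1"
  'b' x 1 => "b1"
Compressed: "a1c4a1b1a1b1"
Compressed length: 12

12


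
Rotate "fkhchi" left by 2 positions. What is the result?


Input: "fkhchi", rotate left by 2
First 2 characters: "fk"
Remaining characters: "hchi"
Concatenate remaining + first: "hchi" + "fk" = "hchifk"

hchifk


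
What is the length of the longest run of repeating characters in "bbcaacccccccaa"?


Input: "bbcaacccccccaa"
Scanning for longest run:
  Position 1 ('b'): continues run of 'b', length=2
  Position 2 ('c'): new char, reset run to 1
  Position 3 ('a'): new char, reset run to 1
  Position 4 ('a'): continues run of 'a', length=2
  Position 5 ('c'): new char, reset run to 1
  Position 6 ('c'): continues run of 'c', length=2
  Position 7 ('c'): continues run of 'c', length=3
  Position 8 ('c'): continues run of 'c', length=4
  Position 9 ('c'): continues run of 'c', length=5
  Position 10 ('c'): continues run of 'c', length=6
  Position 11 ('c'): continues run of 'c', length=7
  Position 12 ('a'): new char, reset run to 1
  Position 13 ('a'): continues run of 'a', length=2
Longest run: 'c' with length 7

7


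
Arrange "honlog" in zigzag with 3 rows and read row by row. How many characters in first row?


Zigzag "honlog" into 3 rows:
Placing characters:
  'h' => row 0
  'o' => row 1
  'n' => row 2
  'l' => row 1
  'o' => row 0
  'g' => row 1
Rows:
  Row 0: "ho"
  Row 1: "olg"
  Row 2: "n"
First row length: 2

2


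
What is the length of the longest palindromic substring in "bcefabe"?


Input: "bcefabe"
Checking substrings for palindromes:
  No multi-char palindromic substrings found
Longest palindromic substring: "b" with length 1

1


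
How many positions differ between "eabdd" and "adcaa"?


Comparing "eabdd" and "adcaa" position by position:
  Position 0: 'e' vs 'a' => DIFFER
  Position 1: 'a' vs 'd' => DIFFER
  Position 2: 'b' vs 'c' => DIFFER
  Position 3: 'd' vs 'a' => DIFFER
  Position 4: 'd' vs 'a' => DIFFER
Positions that differ: 5

5


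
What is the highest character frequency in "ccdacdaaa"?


Input: ccdacdaaa
Character counts:
  'a': 4
  'c': 3
  'd': 2
Maximum frequency: 4

4


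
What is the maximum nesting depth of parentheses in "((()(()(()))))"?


Input: "((()(()(()))))"
Tracking depth:
  Position 0 '(': depth becomes 1
  Position 1 '(': depth becomes 2
  Position 2 '(': depth becomes 3
  Position 3 ')': depth becomes 2
  Position 4 '(': depth becomes 3
  Position 5 '(': depth becomes 4
  Position 6 ')': depth becomes 3
  Position 7 '(': depth becomes 4
  Position 8 '(': depth becomes 5
  Position 9 ')': depth becomes 4
  Position 10 ')': depth becomes 3
  Position 11 ')': depth becomes 2
  Position 12 ')': depth becomes 1
  Position 13 ')': depth becomes 0
Maximum depth reached: 5

5


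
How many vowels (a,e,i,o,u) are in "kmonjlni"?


Input: kmonjlni
Checking each character:
  'k' at position 0: consonant
  'm' at position 1: consonant
  'o' at position 2: vowel (running total: 1)
  'n' at position 3: consonant
  'j' at position 4: consonant
  'l' at position 5: consonant
  'n' at position 6: consonant
  'i' at position 7: vowel (running total: 2)
Total vowels: 2

2


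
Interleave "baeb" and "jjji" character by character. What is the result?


Interleaving "baeb" and "jjji":
  Position 0: 'b' from first, 'j' from second => "bj"
  Position 1: 'a' from first, 'j' from second => "aj"
  Position 2: 'e' from first, 'j' from second => "ej"
  Position 3: 'b' from first, 'i' from second => "bi"
Result: bjajejbi

bjajejbi


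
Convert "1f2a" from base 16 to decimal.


Input: "1f2a" in base 16
Positional expansion:
  Digit '1' (value 1) x 16^3 = 4096
  Digit 'f' (value 15) x 16^2 = 3840
  Digit '2' (value 2) x 16^1 = 32
  Digit 'a' (value 10) x 16^0 = 10
Sum = 7978

7978


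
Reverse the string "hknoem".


Input: hknoem
Reading characters right to left:
  Position 5: 'm'
  Position 4: 'e'
  Position 3: 'o'
  Position 2: 'n'
  Position 1: 'k'
  Position 0: 'h'
Reversed: meonkh

meonkh


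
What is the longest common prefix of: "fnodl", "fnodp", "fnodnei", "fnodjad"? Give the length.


Words: fnodl, fnodp, fnodnei, fnodjad
  Position 0: all 'f' => match
  Position 1: all 'n' => match
  Position 2: all 'o' => match
  Position 3: all 'd' => match
  Position 4: ('l', 'p', 'n', 'j') => mismatch, stop
LCP = "fnod" (length 4)

4


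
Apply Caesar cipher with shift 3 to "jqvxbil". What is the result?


Caesar cipher: shift "jqvxbil" by 3
  'j' (pos 9) + 3 = pos 12 = 'm'
  'q' (pos 16) + 3 = pos 19 = 't'
  'v' (pos 21) + 3 = pos 24 = 'y'
  'x' (pos 23) + 3 = pos 0 = 'a'
  'b' (pos 1) + 3 = pos 4 = 'e'
  'i' (pos 8) + 3 = pos 11 = 'l'
  'l' (pos 11) + 3 = pos 14 = 'o'
Result: mtyaelo

mtyaelo


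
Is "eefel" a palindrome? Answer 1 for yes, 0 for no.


Input: eefel
Reversed: lefee
  Compare pos 0 ('e') with pos 4 ('l'): MISMATCH
  Compare pos 1 ('e') with pos 3 ('e'): match
Result: not a palindrome

0


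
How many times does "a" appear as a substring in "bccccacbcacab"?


Searching for "a" in "bccccacbcacab"
Scanning each position:
  Position 0: "b" => no
  Position 1: "c" => no
  Position 2: "c" => no
  Position 3: "c" => no
  Position 4: "c" => no
  Position 5: "a" => MATCH
  Position 6: "c" => no
  Position 7: "b" => no
  Position 8: "c" => no
  Position 9: "a" => MATCH
  Position 10: "c" => no
  Position 11: "a" => MATCH
  Position 12: "b" => no
Total occurrences: 3

3


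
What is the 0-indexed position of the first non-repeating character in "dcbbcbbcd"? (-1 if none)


Input: dcbbcbbcd
Character frequencies:
  'b': 4
  'c': 3
  'd': 2
Scanning left to right for freq == 1:
  Position 0 ('d'): freq=2, skip
  Position 1 ('c'): freq=3, skip
  Position 2 ('b'): freq=4, skip
  Position 3 ('b'): freq=4, skip
  Position 4 ('c'): freq=3, skip
  Position 5 ('b'): freq=4, skip
  Position 6 ('b'): freq=4, skip
  Position 7 ('c'): freq=3, skip
  Position 8 ('d'): freq=2, skip
  No unique character found => answer = -1

-1


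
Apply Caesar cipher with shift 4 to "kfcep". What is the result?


Caesar cipher: shift "kfcep" by 4
  'k' (pos 10) + 4 = pos 14 = 'o'
  'f' (pos 5) + 4 = pos 9 = 'j'
  'c' (pos 2) + 4 = pos 6 = 'g'
  'e' (pos 4) + 4 = pos 8 = 'i'
  'p' (pos 15) + 4 = pos 19 = 't'
Result: ojgit

ojgit


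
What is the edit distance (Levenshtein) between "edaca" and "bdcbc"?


Computing edit distance: "edaca" -> "bdcbc"
DP table:
           b    d    c    b    c
      0    1    2    3    4    5
  e   1    1    2    3    4    5
  d   2    2    1    2    3    4
  a   3    3    2    2    3    4
  c   4    4    3    2    3    3
  a   5    5    4    3    3    4
Edit distance = dp[5][5] = 4

4


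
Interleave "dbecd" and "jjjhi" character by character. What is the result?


Interleaving "dbecd" and "jjjhi":
  Position 0: 'd' from first, 'j' from second => "dj"
  Position 1: 'b' from first, 'j' from second => "bj"
  Position 2: 'e' from first, 'j' from second => "ej"
  Position 3: 'c' from first, 'h' from second => "ch"
  Position 4: 'd' from first, 'i' from second => "di"
Result: djbjejchdi

djbjejchdi


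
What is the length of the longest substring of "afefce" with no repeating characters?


Input: "afefce"
Sliding window (track last position of each char):
  Position 0 ('a'): window [0,0] length 1 -- new best
  Position 1 ('f'): window [0,1] length 2 -- new best
  Position 2 ('e'): window [0,2] length 3 -- new best
  Position 3 ('f'): repeat (last at 1), move window start to 2
  Position 3 ('f'): window [2,3] length 2
  Position 4 ('c'): window [2,4] length 3
  Position 5 ('e'): repeat (last at 2), move window start to 3
  Position 5 ('e'): window [3,5] length 3
Longest substring with no repeats: "afe" with length 3

3
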